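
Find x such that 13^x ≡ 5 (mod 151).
32

Baby-step giant-step with step n = ⌈√151⌉ = 13.
Baby steps 13^j mod 151 (j:value) for j=0..12: 0:1, 1:13, 2:18, 3:83, 4:22, 5:135, 6:94, 7:14, 8:31, 9:101, 10:105, 11:6, 12:78.
Giant-step multiplier: 13^(-13) ≡ 13^(150-13) = 13^137 ≡ 7 (mod 151).
Giant steps γ_i = 5·7^i mod 151: γ_0=5, γ_1=35, γ_2=94 (in table at j=6).
x = i·n + j = 2·13 + 6 = 32.
Check: 13^32 ≡ 5 (mod 151).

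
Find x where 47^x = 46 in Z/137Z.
93

Baby-step giant-step with step n = ⌈√137⌉ = 12.
Baby steps 47^j mod 137 (j:value) for j=0..11: 0:1, 1:47, 2:17, 3:114, 4:15, 5:20, 6:118, 7:66, 8:88, 9:26, 10:126, 11:31.
Giant-step multiplier: 47^(-12) ≡ 47^(136-12) = 47^124 ≡ 63 (mod 137).
Giant steps γ_i = 46·63^i mod 137: γ_0=46, γ_1=21, γ_2=90, γ_3=53, γ_4=51, γ_5=62, γ_6=70, γ_7=26 (in table at j=9).
x = i·n + j = 7·12 + 9 = 93.
Check: 47^93 ≡ 46 (mod 137).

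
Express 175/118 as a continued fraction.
[1; 2, 14, 4]

Euclidean algorithm steps:
175 = 1 × 118 + 57
118 = 2 × 57 + 4
57 = 14 × 4 + 1
4 = 4 × 1 + 0
Continued fraction: [1; 2, 14, 4]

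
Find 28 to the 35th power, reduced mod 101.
62

Repeated squaring. Binary of 35 = 100011.
28^1 ≡ 28 (mod 101); 28^2 ≡ 77 (mod 101); 28^4 ≡ 71 (mod 101); 28^8 ≡ 92 (mod 101); 28^16 ≡ 81 (mod 101); 28^32 ≡ 97 (mod 101)
28^35 = 28^1 × 28^2 × 28^32 ≡ 62 (mod 101)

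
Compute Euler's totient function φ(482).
240

482 = 2 × 241
φ(n) = n × ∏(1 - 1/p) for each prime p dividing n
φ(482) = 482 × (1 - 1/2) × (1 - 1/241) = 240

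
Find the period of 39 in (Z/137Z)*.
68

137 is prime, so ord(39) divides φ(137) = 136.
Divisors of 136: 1, 2, 4, 8, 17, 34, 68, 136.
Repeated squaring: 39^1 ≡ 39, 39^2 ≡ 14, 39^4 ≡ 59, 39^8 ≡ 56, 39^16 ≡ 122, 39^32 ≡ 88, 39^64 ≡ 72, 39^128 ≡ 115 (mod 137).
Test 39^d mod 137 for each divisor d in increasing order:
39^1 ≡ 39
39^2 ≡ 14
39^4 ≡ 59
39^8 ≡ 56
39^17 = 39^16·39^1 ≡ 100
39^34 = 39^32·39^2 ≡ 136
39^68 = 39^64·39^4 ≡ 1  ← first divisor giving 1
The order is 68.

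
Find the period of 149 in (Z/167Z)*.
166

167 is prime, so ord(149) divides φ(167) = 166.
Divisors of 166: 1, 2, 83, 166.
Repeated squaring: 149^1 ≡ 149, 149^2 ≡ 157, 149^4 ≡ 100, 149^8 ≡ 147, 149^16 ≡ 66, 149^32 ≡ 14, 149^64 ≡ 29, 149^128 ≡ 6 (mod 167).
Test 149^d mod 167 for each divisor d in increasing order:
149^1 ≡ 149
149^2 ≡ 157
149^83 = 149^64·149^16·149^2·149^1 ≡ 166
149^166 = 149^128·149^32·149^4·149^2 ≡ 1  ← first divisor giving 1
The order is 166.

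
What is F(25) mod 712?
265

Matrix identity: Q^n = [[F_(n+1), F_n], [F_n, F_(n-1)]] with Q = [[1,1],[1,0]].
n = 25 = 11001₂. Square-and-multiply, entries mod 712:
Q^1 = [[1,1],[1,0]]
Q^3 = (Q^1)²·Q = [[3,2],[2,1]]
Q^6 = (Q^3)² = [[13,8],[8,5]]
Q^12 = (Q^6)² = [[233,144],[144,89]]
Q^25 = (Q^12)²·Q = [[353,265],[265,88]]
F_25 mod 712 = Q^25[0][1] = 265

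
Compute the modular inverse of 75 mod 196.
115

gcd(75, 196) = 1, so the inverse exists.
Extended Euclidean algorithm on (196, 75):
196 = 2 × 75 + 46  ⟹  46 = (1)·196 + (-2)·75
75 = 1 × 46 + 29  ⟹  29 = (-1)·196 + (3)·75
46 = 1 × 29 + 17  ⟹  17 = (2)·196 + (-5)·75
29 = 1 × 17 + 12  ⟹  12 = (-3)·196 + (8)·75
17 = 1 × 12 + 5  ⟹  5 = (5)·196 + (-13)·75
12 = 2 × 5 + 2  ⟹  2 = (-13)·196 + (34)·75
5 = 2 × 2 + 1  ⟹  1 = (31)·196 + (-81)·75
So (-81)·75 ≡ 1 (mod 196), i.e. 75^(-1) ≡ -81 ≡ 115 (mod 196).
Check: 75 × 115 = 8625 ≡ 1 (mod 196)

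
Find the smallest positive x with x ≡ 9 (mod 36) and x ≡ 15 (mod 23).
153

Using Chinese Remainder Theorem:
M = 36 × 23 = 828
M1 = 23, M2 = 36
y1 = 23^(-1) mod 36 = 11
y2 = 36^(-1) mod 23 = 16
x = (9×23×11 + 15×36×16) mod 828 = 153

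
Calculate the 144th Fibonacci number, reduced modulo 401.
16

Matrix identity: Q^n = [[F_(n+1), F_n], [F_n, F_(n-1)]] with Q = [[1,1],[1,0]].
n = 144 = 10010000₂. Square-and-multiply, entries mod 401:
Q^1 = [[1,1],[1,0]]
Q^2 = (Q^1)² = [[2,1],[1,1]]
Q^4 = (Q^2)² = [[5,3],[3,2]]
Q^9 = (Q^4)²·Q = [[55,34],[34,21]]
Q^18 = (Q^9)² = [[171,178],[178,394]]
Q^36 = (Q^18)² = [[374,320],[320,54]]
Q^72 = (Q^36)² = [[72,219],[219,254]]
Q^144 = (Q^72)² = [[213,16],[16,197]]
F_144 mod 401 = Q^144[0][1] = 16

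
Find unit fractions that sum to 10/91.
1/10 + 1/102 + 1/11603 + 1/269247615

Greedy algorithm:
10/91: ceiling(91/10) = 10, use 1/10
9/910: ceiling(910/9) = 102, use 1/102
2/23205: ceiling(23205/2) = 11603, use 1/11603
1/269247615: ceiling(269247615/1) = 269247615, use 1/269247615
Result: 10/91 = 1/10 + 1/102 + 1/11603 + 1/269247615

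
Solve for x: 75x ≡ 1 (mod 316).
59

gcd(75, 316) = 1, so the inverse exists.
Extended Euclidean algorithm on (316, 75):
316 = 4 × 75 + 16  ⟹  16 = (1)·316 + (-4)·75
75 = 4 × 16 + 11  ⟹  11 = (-4)·316 + (17)·75
16 = 1 × 11 + 5  ⟹  5 = (5)·316 + (-21)·75
11 = 2 × 5 + 1  ⟹  1 = (-14)·316 + (59)·75
So (59)·75 ≡ 1 (mod 316), i.e. 75^(-1) ≡ 59 (mod 316).
Check: 75 × 59 = 4425 ≡ 1 (mod 316)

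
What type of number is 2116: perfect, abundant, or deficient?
deficient

Proper divisors of 2116: sum = 1 + 2 + 4 + 23 + 46 + 92 + 529 + 1058 = 1755
Since 1755 < 2116, 2116 is deficient.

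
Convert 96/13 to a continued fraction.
[7; 2, 1, 1, 2]

Euclidean algorithm steps:
96 = 7 × 13 + 5
13 = 2 × 5 + 3
5 = 1 × 3 + 2
3 = 1 × 2 + 1
2 = 2 × 1 + 0
Continued fraction: [7; 2, 1, 1, 2]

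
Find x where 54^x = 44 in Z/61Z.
23

Baby-step giant-step with step n = ⌈√61⌉ = 8.
Baby steps 54^j mod 61 (j:value) for j=0..7: 0:1, 1:54, 2:49, 3:23, 4:22, 5:29, 6:41, 7:18.
Giant-step multiplier: 54^(-8) ≡ 54^(60-8) = 54^52 ≡ 15 (mod 61).
Giant steps γ_i = 44·15^i mod 61: γ_0=44, γ_1=50, γ_2=18 (in table at j=7).
x = i·n + j = 2·8 + 7 = 23.
Check: 54^23 ≡ 44 (mod 61).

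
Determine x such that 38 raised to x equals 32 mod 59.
15

Baby-step giant-step with step n = ⌈√59⌉ = 8.
Baby steps 38^j mod 59 (j:value) for j=0..7: 0:1, 1:38, 2:28, 3:2, 4:17, 5:56, 6:4, 7:34.
Giant-step multiplier: 38^(-8) ≡ 38^(58-8) = 38^50 ≡ 49 (mod 59).
Giant steps γ_i = 32·49^i mod 59: γ_0=32, γ_1=34 (in table at j=7).
x = i·n + j = 1·8 + 7 = 15.
Check: 38^15 ≡ 32 (mod 59).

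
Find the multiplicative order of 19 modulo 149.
37

149 is prime, so ord(19) divides φ(149) = 148.
Divisors of 148: 1, 2, 4, 37, 74, 148.
Repeated squaring: 19^1 ≡ 19, 19^2 ≡ 63, 19^4 ≡ 95, 19^8 ≡ 85, 19^16 ≡ 73, 19^32 ≡ 114, 19^64 ≡ 33, 19^128 ≡ 46 (mod 149).
Test 19^d mod 149 for each divisor d in increasing order:
19^1 ≡ 19
19^2 ≡ 63
19^4 ≡ 95
19^37 = 19^32·19^4·19^1 ≡ 1  ← first divisor giving 1
The order is 37.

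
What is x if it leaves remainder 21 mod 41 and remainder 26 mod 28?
390

Using Chinese Remainder Theorem:
M = 41 × 28 = 1148
M1 = 28, M2 = 41
y1 = 28^(-1) mod 41 = 22
y2 = 41^(-1) mod 28 = 13
x = (21×28×22 + 26×41×13) mod 1148 = 390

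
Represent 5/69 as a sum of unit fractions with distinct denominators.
1/14 + 1/966

Greedy algorithm:
5/69: ceiling(69/5) = 14, use 1/14
1/966: ceiling(966/1) = 966, use 1/966
Result: 5/69 = 1/14 + 1/966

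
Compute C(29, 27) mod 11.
10

Using Lucas' theorem:
Write n=29 and k=27 in base 11:
n in base 11: [2, 7]
k in base 11: [2, 5]
C(29,27) mod 11 = ∏ C(n_i, k_i) mod 11
Digit binomials (mod 11): C(2,2) = 1; C(7,5) = 21 ≡ 10
Product: 1 × 10 = 10 ≡ 10 (mod 11)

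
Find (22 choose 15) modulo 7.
3

Using Lucas' theorem:
Write n=22 and k=15 in base 7:
n in base 7: [3, 1]
k in base 7: [2, 1]
C(22,15) mod 7 = ∏ C(n_i, k_i) mod 7
Digit binomials (mod 7): C(3,2) = 3; C(1,1) = 1
Product: 3 × 1 = 3 ≡ 3 (mod 7)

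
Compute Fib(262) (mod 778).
223

Matrix identity: Q^n = [[F_(n+1), F_n], [F_n, F_(n-1)]] with Q = [[1,1],[1,0]].
n = 262 = 100000110₂. Square-and-multiply, entries mod 778:
Q^1 = [[1,1],[1,0]]
Q^2 = (Q^1)² = [[2,1],[1,1]]
Q^4 = (Q^2)² = [[5,3],[3,2]]
Q^8 = (Q^4)² = [[34,21],[21,13]]
Q^16 = (Q^8)² = [[41,209],[209,610]]
Q^32 = (Q^16)² = [[238,687],[687,329]]
Q^65 = (Q^32)²·Q = [[102,351],[351,529]]
Q^131 = (Q^65)²·Q = [[318,567],[567,529]]
Q^262 = (Q^131)² = [[159,223],[223,714]]
F_262 mod 778 = Q^262[0][1] = 223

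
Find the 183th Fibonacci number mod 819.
727

Matrix identity: Q^n = [[F_(n+1), F_n], [F_n, F_(n-1)]] with Q = [[1,1],[1,0]].
n = 183 = 10110111₂. Square-and-multiply, entries mod 819:
Q^1 = [[1,1],[1,0]]
Q^2 = (Q^1)² = [[2,1],[1,1]]
Q^5 = (Q^2)²·Q = [[8,5],[5,3]]
Q^11 = (Q^5)²·Q = [[144,89],[89,55]]
Q^22 = (Q^11)² = [[811,512],[512,299]]
Q^45 = (Q^22)²·Q = [[62,128],[128,753]]
Q^91 = (Q^45)²·Q = [[60,572],[572,307]]
Q^183 = (Q^91)²·Q = [[168,727],[727,260]]
F_183 mod 819 = Q^183[0][1] = 727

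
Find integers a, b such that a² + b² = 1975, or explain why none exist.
Not possible

Factorization: 1975 = 5^2 × 79
By Fermat: n is sum of two squares iff every prime p ≡ 3 (mod 4) appears to even power.
Prime(s) ≡ 3 (mod 4) with odd exponent: [(79, 1)]
Therefore 1975 cannot be expressed as a² + b².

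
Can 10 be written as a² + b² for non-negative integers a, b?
1² + 3² (a=1, b=3)

Factorization: 10 = 2 × 5
By Fermat: n is sum of two squares iff every prime p ≡ 3 (mod 4) appears to even power.
All primes ≡ 3 (mod 4) appear to even power.
Search a = 0, 1, 2, … for 10 - a² a perfect square: first hit at a = 1: 10 - 1 = 9 = 3².
10 = 1² + 3² = 1 + 9 ✓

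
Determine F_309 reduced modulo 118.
110

Matrix identity: Q^n = [[F_(n+1), F_n], [F_n, F_(n-1)]] with Q = [[1,1],[1,0]].
n = 309 = 100110101₂. Square-and-multiply, entries mod 118:
Q^1 = [[1,1],[1,0]]
Q^2 = (Q^1)² = [[2,1],[1,1]]
Q^4 = (Q^2)² = [[5,3],[3,2]]
Q^9 = (Q^4)²·Q = [[55,34],[34,21]]
Q^19 = (Q^9)²·Q = [[39,51],[51,106]]
Q^38 = (Q^19)² = [[110,79],[79,31]]
Q^77 = (Q^38)²·Q = [[98,51],[51,47]]
Q^154 = (Q^77)² = [[51,79],[79,90]]
Q^309 = (Q^154)²·Q = [[39,110],[110,47]]
F_309 mod 118 = Q^309[0][1] = 110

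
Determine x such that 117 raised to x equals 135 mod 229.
190

Baby-step giant-step with step n = ⌈√229⌉ = 16.
Baby steps 117^j mod 229 (j:value) for j=0..15: 0:1, 1:117, 2:178, 3:216, 4:82, 5:205, 6:169, 7:79, 8:83, 9:93, 10:118, 11:66, 12:165, 13:69, 14:58, 15:145.
Giant-step multiplier: 117^(-16) ≡ 117^(228-16) = 117^212 ≡ 217 (mod 229).
Giant steps γ_i = 135·217^i mod 229: γ_0=135, γ_1=212, γ_2=204, γ_3=71, γ_4=64, γ_5=148, γ_6=56, γ_7=15, γ_8=49, γ_9=99, γ_10=186, γ_11=58 (in table at j=14).
x = i·n + j = 11·16 + 14 = 190.
Check: 117^190 ≡ 135 (mod 229).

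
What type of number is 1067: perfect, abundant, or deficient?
deficient

Proper divisors of 1067: sum = 1 + 11 + 97 = 109
Since 109 < 1067, 1067 is deficient.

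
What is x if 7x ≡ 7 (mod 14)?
x ≡ 1 (mod 2)

gcd(7, 14) = 7, which divides 7, so solutions exist.
Divide through by 7: x ≡ 1 (mod 2).
The coefficient of x is now 1, so x ≡ 1 (mod 2).
Check: 7 × 1 = 7 ≡ 7 (mod 14).
x ≡ 1 (mod 2), giving 7 solutions mod 14.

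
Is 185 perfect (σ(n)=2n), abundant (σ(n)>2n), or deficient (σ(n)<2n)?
deficient

Proper divisors of 185: sum = 1 + 5 + 37 = 43
Since 43 < 185, 185 is deficient.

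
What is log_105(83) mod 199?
69

Baby-step giant-step with step n = ⌈√199⌉ = 15.
Baby steps 105^j mod 199 (j:value) for j=0..14: 0:1, 1:105, 2:80, 3:42, 4:32, 5:176, 6:172, 7:150, 8:29, 9:60, 10:131, 11:24, 12:132, 13:129, 14:13.
Giant-step multiplier: 105^(-15) ≡ 105^(198-15) = 105^183 ≡ 135 (mod 199).
Giant steps γ_i = 83·135^i mod 199: γ_0=83, γ_1=61, γ_2=76, γ_3=111, γ_4=60 (in table at j=9).
x = i·n + j = 4·15 + 9 = 69.
Check: 105^69 ≡ 83 (mod 199).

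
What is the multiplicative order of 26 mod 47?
46

47 is prime, so ord(26) divides φ(47) = 46.
Divisors of 46: 1, 2, 23, 46.
Repeated squaring: 26^1 ≡ 26, 26^2 ≡ 18, 26^4 ≡ 42, 26^8 ≡ 25, 26^16 ≡ 14, 26^32 ≡ 8 (mod 47).
Test 26^d mod 47 for each divisor d in increasing order:
26^1 ≡ 26
26^2 ≡ 18
26^23 = 26^16·26^4·26^2·26^1 ≡ 46
26^46 = 26^32·26^8·26^4·26^2 ≡ 1  ← first divisor giving 1
The order is 46.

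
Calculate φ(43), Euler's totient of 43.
42

43 = 43
φ(n) = n × ∏(1 - 1/p) for each prime p dividing n
φ(43) = 43 × (1 - 1/43) = 42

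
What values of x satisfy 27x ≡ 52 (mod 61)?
x ≡ 20 (mod 61)

gcd(27, 61) = 1, which divides 52, so solutions exist.
Find 27^(-1) mod 61 by the extended Euclidean algorithm:
61 = 2 × 27 + 7  ⟹  7 = (1)·61 + (-2)·27
27 = 3 × 7 + 6  ⟹  6 = (-3)·61 + (7)·27
7 = 1 × 6 + 1  ⟹  1 = (4)·61 + (-9)·27
So (-9)·27 ≡ 1 (mod 61), i.e. 27^(-1) ≡ -9 ≡ 52 (mod 61).
x ≡ 52 × 52 = 2704 ≡ 20 (mod 61).
Check: 27 × 20 = 540 ≡ 52 (mod 61).
Unique solution: x ≡ 20 (mod 61)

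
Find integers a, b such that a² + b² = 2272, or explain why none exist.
Not possible

Factorization: 2272 = 2^5 × 71
By Fermat: n is sum of two squares iff every prime p ≡ 3 (mod 4) appears to even power.
Prime(s) ≡ 3 (mod 4) with odd exponent: [(71, 1)]
Therefore 2272 cannot be expressed as a² + b².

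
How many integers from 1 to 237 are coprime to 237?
156

237 = 3 × 79
φ(n) = n × ∏(1 - 1/p) for each prime p dividing n
φ(237) = 237 × (1 - 1/3) × (1 - 1/79) = 156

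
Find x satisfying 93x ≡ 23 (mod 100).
x ≡ 11 (mod 100)

gcd(93, 100) = 1, which divides 23, so solutions exist.
Find 93^(-1) mod 100 by the extended Euclidean algorithm:
100 = 1 × 93 + 7  ⟹  7 = (1)·100 + (-1)·93
93 = 13 × 7 + 2  ⟹  2 = (-13)·100 + (14)·93
7 = 3 × 2 + 1  ⟹  1 = (40)·100 + (-43)·93
So (-43)·93 ≡ 1 (mod 100), i.e. 93^(-1) ≡ -43 ≡ 57 (mod 100).
x ≡ 57 × 23 = 1311 ≡ 11 (mod 100).
Check: 93 × 11 = 1023 ≡ 23 (mod 100).
Unique solution: x ≡ 11 (mod 100)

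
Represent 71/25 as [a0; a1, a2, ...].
[2; 1, 5, 4]

Euclidean algorithm steps:
71 = 2 × 25 + 21
25 = 1 × 21 + 4
21 = 5 × 4 + 1
4 = 4 × 1 + 0
Continued fraction: [2; 1, 5, 4]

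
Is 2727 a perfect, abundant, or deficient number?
deficient

Proper divisors of 2727: sum = 1 + 3 + 9 + 27 + 101 + 303 + 909 = 1353
Since 1353 < 2727, 2727 is deficient.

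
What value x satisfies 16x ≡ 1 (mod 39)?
22

gcd(16, 39) = 1, so the inverse exists.
Extended Euclidean algorithm on (39, 16):
39 = 2 × 16 + 7  ⟹  7 = (1)·39 + (-2)·16
16 = 2 × 7 + 2  ⟹  2 = (-2)·39 + (5)·16
7 = 3 × 2 + 1  ⟹  1 = (7)·39 + (-17)·16
So (-17)·16 ≡ 1 (mod 39), i.e. 16^(-1) ≡ -17 ≡ 22 (mod 39).
Check: 16 × 22 = 352 ≡ 1 (mod 39)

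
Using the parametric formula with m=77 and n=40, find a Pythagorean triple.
(4329, 6160, 7529)

Euclid's formula: a = m² - n², b = 2mn, c = m² + n²
m = 77, n = 40
a = 77² - 40² = 5929 - 1600 = 4329
b = 2 × 77 × 40 = 6160
c = 77² + 40² = 5929 + 1600 = 7529
Verification: 4329² + 6160² = 18740241 + 37945600 = 56685841 = 7529² ✓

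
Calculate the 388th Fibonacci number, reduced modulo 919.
587

Matrix identity: Q^n = [[F_(n+1), F_n], [F_n, F_(n-1)]] with Q = [[1,1],[1,0]].
n = 388 = 110000100₂. Square-and-multiply, entries mod 919:
Q^1 = [[1,1],[1,0]]
Q^3 = (Q^1)²·Q = [[3,2],[2,1]]
Q^6 = (Q^3)² = [[13,8],[8,5]]
Q^12 = (Q^6)² = [[233,144],[144,89]]
Q^24 = (Q^12)² = [[586,418],[418,168]]
Q^48 = (Q^24)² = [[723,874],[874,768]]
Q^97 = (Q^48)²·Q = [[916,5],[5,911]]
Q^194 = (Q^97)² = [[34,864],[864,89]]
Q^388 = (Q^194)² = [[505,587],[587,837]]
F_388 mod 919 = Q^388[0][1] = 587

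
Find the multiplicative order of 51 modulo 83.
41

83 is prime, so ord(51) divides φ(83) = 82.
Divisors of 82: 1, 2, 41, 82.
Repeated squaring: 51^1 ≡ 51, 51^2 ≡ 28, 51^4 ≡ 37, 51^8 ≡ 41, 51^16 ≡ 21, 51^32 ≡ 26, 51^64 ≡ 12 (mod 83).
Test 51^d mod 83 for each divisor d in increasing order:
51^1 ≡ 51
51^2 ≡ 28
51^41 = 51^32·51^8·51^1 ≡ 1  ← first divisor giving 1
The order is 41.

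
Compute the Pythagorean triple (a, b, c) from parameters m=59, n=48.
(1177, 5664, 5785)

Euclid's formula: a = m² - n², b = 2mn, c = m² + n²
m = 59, n = 48
a = 59² - 48² = 3481 - 2304 = 1177
b = 2 × 59 × 48 = 5664
c = 59² + 48² = 3481 + 2304 = 5785
Verification: 1177² + 5664² = 1385329 + 32080896 = 33466225 = 5785² ✓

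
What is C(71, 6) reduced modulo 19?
1

Using Lucas' theorem:
Write n=71 and k=6 in base 19:
n in base 19: [3, 14]
k in base 19: [0, 6]
C(71,6) mod 19 = ∏ C(n_i, k_i) mod 19
Digit binomials (mod 19): C(3,0) = 1; C(14,6) = 3003 ≡ 1
Product: 1 × 1 = 1 ≡ 1 (mod 19)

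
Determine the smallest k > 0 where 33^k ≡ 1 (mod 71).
70

71 is prime, so ord(33) divides φ(71) = 70.
Divisors of 70: 1, 2, 5, 7, 10, 14, 35, 70.
Repeated squaring: 33^1 ≡ 33, 33^2 ≡ 24, 33^4 ≡ 8, 33^8 ≡ 64, 33^16 ≡ 49, 33^32 ≡ 58, 33^64 ≡ 27 (mod 71).
Test 33^d mod 71 for each divisor d in increasing order:
33^1 ≡ 33
33^2 ≡ 24
33^5 = 33^4·33^1 ≡ 51
33^7 = 33^4·33^2·33^1 ≡ 17
33^10 = 33^8·33^2 ≡ 45
33^14 = 33^8·33^4·33^2 ≡ 5
33^35 = 33^32·33^2·33^1 ≡ 70
33^70 = 33^64·33^4·33^2 ≡ 1  ← first divisor giving 1
The order is 70.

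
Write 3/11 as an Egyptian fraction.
1/4 + 1/44

Greedy algorithm:
3/11: ceiling(11/3) = 4, use 1/4
1/44: ceiling(44/1) = 44, use 1/44
Result: 3/11 = 1/4 + 1/44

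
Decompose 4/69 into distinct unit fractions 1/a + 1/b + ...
1/18 + 1/414

Greedy algorithm:
4/69: ceiling(69/4) = 18, use 1/18
1/414: ceiling(414/1) = 414, use 1/414
Result: 4/69 = 1/18 + 1/414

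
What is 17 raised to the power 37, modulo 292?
129

Repeated squaring. Binary of 37 = 100101.
17^1 ≡ 17 (mod 292); 17^2 ≡ 289 (mod 292); 17^4 ≡ 9 (mod 292); 17^8 ≡ 81 (mod 292); 17^16 ≡ 137 (mod 292); 17^32 ≡ 81 (mod 292)
17^37 = 17^1 × 17^4 × 17^32 ≡ 129 (mod 292)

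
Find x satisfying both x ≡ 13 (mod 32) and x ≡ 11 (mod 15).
461

Using Chinese Remainder Theorem:
M = 32 × 15 = 480
M1 = 15, M2 = 32
y1 = 15^(-1) mod 32 = 15
y2 = 32^(-1) mod 15 = 8
x = (13×15×15 + 11×32×8) mod 480 = 461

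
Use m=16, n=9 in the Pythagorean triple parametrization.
(175, 288, 337)

Euclid's formula: a = m² - n², b = 2mn, c = m² + n²
m = 16, n = 9
a = 16² - 9² = 256 - 81 = 175
b = 2 × 16 × 9 = 288
c = 16² + 9² = 256 + 81 = 337
Verification: 175² + 288² = 30625 + 82944 = 113569 = 337² ✓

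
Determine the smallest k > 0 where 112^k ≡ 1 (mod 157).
52

157 is prime, so ord(112) divides φ(157) = 156.
Divisors of 156: 1, 2, 3, 4, 6, 12, 13, 26, 39, 52, 78, 156.
Repeated squaring: 112^1 ≡ 112, 112^2 ≡ 141, 112^4 ≡ 99, 112^8 ≡ 67, 112^16 ≡ 93, 112^32 ≡ 14, 112^64 ≡ 39, 112^128 ≡ 108 (mod 157).
Test 112^d mod 157 for each divisor d in increasing order:
112^1 ≡ 112
112^2 ≡ 141
112^3 = 112^2·112^1 ≡ 92
112^4 ≡ 99
112^6 = 112^4·112^2 ≡ 143
112^12 = 112^8·112^4 ≡ 39
112^13 = 112^8·112^4·112^1 ≡ 129
112^26 = 112^16·112^8·112^2 ≡ 156
112^39 = 112^32·112^4·112^2·112^1 ≡ 28
112^52 = 112^32·112^16·112^4 ≡ 1  ← first divisor giving 1
The order is 52.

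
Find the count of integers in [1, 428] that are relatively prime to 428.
212

428 = 2^2 × 107
φ(n) = n × ∏(1 - 1/p) for each prime p dividing n
φ(428) = 428 × (1 - 1/2) × (1 - 1/107) = 212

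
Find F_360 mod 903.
21

Matrix identity: Q^n = [[F_(n+1), F_n], [F_n, F_(n-1)]] with Q = [[1,1],[1,0]].
n = 360 = 101101000₂. Square-and-multiply, entries mod 903:
Q^1 = [[1,1],[1,0]]
Q^2 = (Q^1)² = [[2,1],[1,1]]
Q^5 = (Q^2)²·Q = [[8,5],[5,3]]
Q^11 = (Q^5)²·Q = [[144,89],[89,55]]
Q^22 = (Q^11)² = [[664,554],[554,110]]
Q^45 = (Q^22)²·Q = [[902,128],[128,774]]
Q^90 = (Q^45)² = [[131,517],[517,517]]
Q^180 = (Q^90)² = [[5,3],[3,2]]
Q^360 = (Q^180)² = [[34,21],[21,13]]
F_360 mod 903 = Q^360[0][1] = 21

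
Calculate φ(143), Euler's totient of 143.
120

143 = 11 × 13
φ(n) = n × ∏(1 - 1/p) for each prime p dividing n
φ(143) = 143 × (1 - 1/11) × (1 - 1/13) = 120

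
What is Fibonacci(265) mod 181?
5

Matrix identity: Q^n = [[F_(n+1), F_n], [F_n, F_(n-1)]] with Q = [[1,1],[1,0]].
n = 265 = 100001001₂. Square-and-multiply, entries mod 181:
Q^1 = [[1,1],[1,0]]
Q^2 = (Q^1)² = [[2,1],[1,1]]
Q^4 = (Q^2)² = [[5,3],[3,2]]
Q^8 = (Q^4)² = [[34,21],[21,13]]
Q^16 = (Q^8)² = [[149,82],[82,67]]
Q^33 = (Q^16)²·Q = [[120,146],[146,155]]
Q^66 = (Q^33)² = [[59,149],[149,91]]
Q^132 = (Q^66)² = [[161,87],[87,74]]
Q^265 = (Q^132)²·Q = [[178,5],[5,173]]
F_265 mod 181 = Q^265[0][1] = 5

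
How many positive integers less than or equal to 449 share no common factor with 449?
448

449 = 449
φ(n) = n × ∏(1 - 1/p) for each prime p dividing n
φ(449) = 449 × (1 - 1/449) = 448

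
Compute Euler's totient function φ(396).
120

396 = 2^2 × 3^2 × 11
φ(n) = n × ∏(1 - 1/p) for each prime p dividing n
φ(396) = 396 × (1 - 1/2) × (1 - 1/3) × (1 - 1/11) = 120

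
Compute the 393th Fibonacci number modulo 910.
118

Matrix identity: Q^n = [[F_(n+1), F_n], [F_n, F_(n-1)]] with Q = [[1,1],[1,0]].
n = 393 = 110001001₂. Square-and-multiply, entries mod 910:
Q^1 = [[1,1],[1,0]]
Q^3 = (Q^1)²·Q = [[3,2],[2,1]]
Q^6 = (Q^3)² = [[13,8],[8,5]]
Q^12 = (Q^6)² = [[233,144],[144,89]]
Q^24 = (Q^12)² = [[405,868],[868,447]]
Q^49 = (Q^24)²·Q = [[785,169],[169,616]]
Q^98 = (Q^49)² = [[506,169],[169,337]]
Q^196 = (Q^98)² = [[677,507],[507,170]]
Q^393 = (Q^196)²·Q = [[27,118],[118,819]]
F_393 mod 910 = Q^393[0][1] = 118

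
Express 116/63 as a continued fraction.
[1; 1, 5, 3, 3]

Euclidean algorithm steps:
116 = 1 × 63 + 53
63 = 1 × 53 + 10
53 = 5 × 10 + 3
10 = 3 × 3 + 1
3 = 3 × 1 + 0
Continued fraction: [1; 1, 5, 3, 3]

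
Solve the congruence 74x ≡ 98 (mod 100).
x ≡ 27 (mod 50)

gcd(74, 100) = 2, which divides 98, so solutions exist.
Divide through by 2: 37x ≡ 49 (mod 50).
Find 37^(-1) mod 50 by the extended Euclidean algorithm:
50 = 1 × 37 + 13  ⟹  13 = (1)·50 + (-1)·37
37 = 2 × 13 + 11  ⟹  11 = (-2)·50 + (3)·37
13 = 1 × 11 + 2  ⟹  2 = (3)·50 + (-4)·37
11 = 5 × 2 + 1  ⟹  1 = (-17)·50 + (23)·37
So (23)·37 ≡ 1 (mod 50), i.e. 37^(-1) ≡ 23 (mod 50).
x ≡ 23 × 49 = 1127 ≡ 27 (mod 50).
Check: 74 × 27 = 1998 ≡ 98 (mod 100).
x ≡ 27 (mod 50), giving 2 solutions mod 100.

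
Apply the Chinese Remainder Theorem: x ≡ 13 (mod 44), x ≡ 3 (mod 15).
453

Using Chinese Remainder Theorem:
M = 44 × 15 = 660
M1 = 15, M2 = 44
y1 = 15^(-1) mod 44 = 3
y2 = 44^(-1) mod 15 = 14
x = (13×15×3 + 3×44×14) mod 660 = 453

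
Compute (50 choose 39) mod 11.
4

Using Lucas' theorem:
Write n=50 and k=39 in base 11:
n in base 11: [4, 6]
k in base 11: [3, 6]
C(50,39) mod 11 = ∏ C(n_i, k_i) mod 11
Digit binomials (mod 11): C(4,3) = 4; C(6,6) = 1
Product: 4 × 1 = 4 ≡ 4 (mod 11)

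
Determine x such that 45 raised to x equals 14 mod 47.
36

Baby-step giant-step with step n = ⌈√47⌉ = 7.
Baby steps 45^j mod 47 (j:value) for j=0..6: 0:1, 1:45, 2:4, 3:39, 4:16, 5:15, 6:17.
Giant-step multiplier: 45^(-7) ≡ 45^(46-7) = 45^39 ≡ 29 (mod 47).
Giant steps γ_i = 14·29^i mod 47: γ_0=14, γ_1=30, γ_2=24, γ_3=38, γ_4=21, γ_5=45 (in table at j=1).
x = i·n + j = 5·7 + 1 = 36.
Check: 45^36 ≡ 14 (mod 47).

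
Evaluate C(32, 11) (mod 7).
4

Using Lucas' theorem:
Write n=32 and k=11 in base 7:
n in base 7: [4, 4]
k in base 7: [1, 4]
C(32,11) mod 7 = ∏ C(n_i, k_i) mod 7
Digit binomials (mod 7): C(4,1) = 4; C(4,4) = 1
Product: 4 × 1 = 4 ≡ 4 (mod 7)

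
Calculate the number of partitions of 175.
435157697830

p(n) counts ways to write n as a sum of positive integers (order ignored).
Euler's pentagonal recurrence: p(k) = p(k-1) + p(k-2) - p(k-5) - p(k-7) + p(k-12) + p(k-15) - ... (offsets j(3j∓1)/2, signs ++--, p(0)=1, p(<0)=0).
DP table for k = 0..174: p(0)=1, p(1)=1, p(2)=2, p(3)=3, p(4)=5, p(5)=7, p(6)=11, p(7)=15, p(8)=22, p(9)=30, p(10)=42, p(11)=56, p(12)=77, p(13)=101, p(14)=135, p(15)=176, p(16)=231, p(17)=297, p(18)=385, p(19)=490, p(20)=627, p(21)=792, p(22)=1002, p(23)=1255, p(24)=1575, p(25)=1958, p(26)=2436, p(27)=3010, p(28)=3718, p(29)=4565, p(30)=5604, p(31)=6842, p(32)=8349, p(33)=10143, p(34)=12310, p(35)=14883, p(36)=17977, p(37)=21637, p(38)=26015, p(39)=31185, p(40)=37338, p(41)=44583, p(42)=53174, p(43)=63261, p(44)=75175, p(45)=89134, p(46)=105558, p(47)=124754, p(48)=147273, p(49)=173525, p(50)=204226, p(51)=239943, p(52)=281589, p(53)=329931, p(54)=386155, p(55)=451276, p(56)=526823, p(57)=614154, p(58)=715220, p(59)=831820, p(60)=966467, p(61)=1121505, p(62)=1300156, p(63)=1505499, p(64)=1741630, p(65)=2012558, p(66)=2323520, p(67)=2679689, p(68)=3087735, p(69)=3554345, p(70)=4087968, p(71)=4697205, p(72)=5392783, p(73)=6185689, p(74)=7089500, p(75)=8118264, p(76)=9289091, p(77)=10619863, p(78)=12132164, p(79)=13848650, p(80)=15796476, p(81)=18004327, p(82)=20506255, p(83)=23338469, p(84)=26543660, p(85)=30167357, p(86)=34262962, p(87)=38887673, p(88)=44108109, p(89)=49995925, p(90)=56634173, p(91)=64112359, p(92)=72533807, p(93)=82010177, p(94)=92669720, p(95)=104651419, p(96)=118114304, p(97)=133230930, p(98)=150198136, p(99)=169229875, p(100)=190569292, p(101)=214481126, p(102)=241265379, p(103)=271248950, p(104)=304801365, p(105)=342325709, p(106)=384276336, p(107)=431149389, p(108)=483502844, p(109)=541946240, p(110)=607163746, p(111)=679903203, p(112)=761002156, p(113)=851376628, p(114)=952050665, p(115)=1064144451, p(116)=1188908248, p(117)=1327710076, p(118)=1482074143, p(119)=1653668665, p(120)=1844349560, p(121)=2056148051, p(122)=2291320912, p(123)=2552338241, p(124)=2841940500, p(125)=3163127352, p(126)=3519222692, p(127)=3913864295, p(128)=4351078600, p(129)=4835271870, p(130)=5371315400, p(131)=5964539504, p(132)=6620830889, p(133)=7346629512, p(134)=8149040695, p(135)=9035836076, p(136)=10015581680, p(137)=11097645016, p(138)=12292341831, p(139)=13610949895, p(140)=15065878135, p(141)=16670689208, p(142)=18440293320, p(143)=20390982757, p(144)=22540654445, p(145)=24908858009, p(146)=27517052599, p(147)=30388671978, p(148)=33549419497, p(149)=37027355200, p(150)=40853235313, p(151)=45060624582, p(152)=49686288421, p(153)=54770336324, p(154)=60356673280, p(155)=66493182097, p(156)=73232243759, p(157)=80630964769, p(158)=88751778802, p(159)=97662728555, p(160)=107438159466, p(161)=118159068427, p(162)=129913904637, p(163)=142798995930, p(164)=156919475295, p(165)=172389800255, p(166)=189334822579, p(167)=207890420102, p(168)=228204732751, p(169)=250438925115, p(170)=274768617130, p(171)=301384802048, p(172)=330495499613, p(173)=362326859895, p(174)=397125074750.
Final step: p(175) = p(174) + p(173) - p(170) - p(168) + p(163) + p(160) - p(153) - p(149) + p(140) + p(135) - p(124) - p(118) + p(105) + p(98) - p(83) - p(75) + p(58) + p(49) - p(30) - p(20)
= 397125074750 + 362326859895 - 274768617130 - 228204732751 + 142798995930 + 107438159466 - 54770336324 - 37027355200 + 15065878135 + 9035836076 - 2841940500 - 1482074143 + 342325709 + 150198136 - 23338469 - 8118264 + 715220 + 173525 - 5604 - 627
= 435157697830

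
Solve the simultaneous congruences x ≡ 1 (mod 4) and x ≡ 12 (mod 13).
25

Using Chinese Remainder Theorem:
M = 4 × 13 = 52
M1 = 13, M2 = 4
y1 = 13^(-1) mod 4 = 1
y2 = 4^(-1) mod 13 = 10
x = (1×13×1 + 12×4×10) mod 52 = 25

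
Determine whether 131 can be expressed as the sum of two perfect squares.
Not possible

Factorization: 131 = 131
By Fermat: n is sum of two squares iff every prime p ≡ 3 (mod 4) appears to even power.
Prime(s) ≡ 3 (mod 4) with odd exponent: [(131, 1)]
Therefore 131 cannot be expressed as a² + b².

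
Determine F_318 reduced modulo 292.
264

Matrix identity: Q^n = [[F_(n+1), F_n], [F_n, F_(n-1)]] with Q = [[1,1],[1,0]].
n = 318 = 100111110₂. Square-and-multiply, entries mod 292:
Q^1 = [[1,1],[1,0]]
Q^2 = (Q^1)² = [[2,1],[1,1]]
Q^4 = (Q^2)² = [[5,3],[3,2]]
Q^9 = (Q^4)²·Q = [[55,34],[34,21]]
Q^19 = (Q^9)²·Q = [[49,93],[93,248]]
Q^39 = (Q^19)²·Q = [[127,246],[246,173]]
Q^79 = (Q^39)²·Q = [[65,141],[141,216]]
Q^159 = (Q^79)²·Q = [[71,162],[162,201]]
Q^318 = (Q^159)² = [[41,264],[264,69]]
F_318 mod 292 = Q^318[0][1] = 264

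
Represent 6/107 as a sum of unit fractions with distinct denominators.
1/18 + 1/1926

Greedy algorithm:
6/107: ceiling(107/6) = 18, use 1/18
1/1926: ceiling(1926/1) = 1926, use 1/1926
Result: 6/107 = 1/18 + 1/1926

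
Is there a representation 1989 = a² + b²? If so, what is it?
15² + 42² (a=15, b=42)

Factorization: 1989 = 3^2 × 13 × 17
By Fermat: n is sum of two squares iff every prime p ≡ 3 (mod 4) appears to even power.
All primes ≡ 3 (mod 4) appear to even power.
Search a = 0, 1, 2, … for 1989 - a² a perfect square: first hit at a = 15: 1989 - 225 = 1764 = 42².
1989 = 15² + 42² = 225 + 1764 ✓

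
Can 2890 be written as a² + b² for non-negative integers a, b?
9² + 53² (a=9, b=53)

Factorization: 2890 = 2 × 5 × 17^2
By Fermat: n is sum of two squares iff every prime p ≡ 3 (mod 4) appears to even power.
All primes ≡ 3 (mod 4) appear to even power.
Search a = 0, 1, 2, … for 2890 - a² a perfect square: first hit at a = 9: 2890 - 81 = 2809 = 53².
2890 = 9² + 53² = 81 + 2809 ✓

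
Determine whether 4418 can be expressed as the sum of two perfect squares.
47² + 47² (a=47, b=47)

Factorization: 4418 = 2 × 47^2
By Fermat: n is sum of two squares iff every prime p ≡ 3 (mod 4) appears to even power.
All primes ≡ 3 (mod 4) appear to even power.
Search a = 0, 1, 2, … for 4418 - a² a perfect square: first hit at a = 47: 4418 - 2209 = 2209 = 47².
4418 = 47² + 47² = 2209 + 2209 ✓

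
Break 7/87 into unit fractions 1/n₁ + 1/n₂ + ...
1/13 + 1/283 + 1/320073

Greedy algorithm:
7/87: ceiling(87/7) = 13, use 1/13
4/1131: ceiling(1131/4) = 283, use 1/283
1/320073: ceiling(320073/1) = 320073, use 1/320073
Result: 7/87 = 1/13 + 1/283 + 1/320073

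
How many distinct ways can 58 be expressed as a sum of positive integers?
715220

p(n) counts ways to write n as a sum of positive integers (order ignored).
Euler's pentagonal recurrence: p(k) = p(k-1) + p(k-2) - p(k-5) - p(k-7) + p(k-12) + p(k-15) - ... (offsets j(3j∓1)/2, signs ++--, p(0)=1, p(<0)=0).
DP table for k = 0..57: p(0)=1, p(1)=1, p(2)=2, p(3)=3, p(4)=5, p(5)=7, p(6)=11, p(7)=15, p(8)=22, p(9)=30, p(10)=42, p(11)=56, p(12)=77, p(13)=101, p(14)=135, p(15)=176, p(16)=231, p(17)=297, p(18)=385, p(19)=490, p(20)=627, p(21)=792, p(22)=1002, p(23)=1255, p(24)=1575, p(25)=1958, p(26)=2436, p(27)=3010, p(28)=3718, p(29)=4565, p(30)=5604, p(31)=6842, p(32)=8349, p(33)=10143, p(34)=12310, p(35)=14883, p(36)=17977, p(37)=21637, p(38)=26015, p(39)=31185, p(40)=37338, p(41)=44583, p(42)=53174, p(43)=63261, p(44)=75175, p(45)=89134, p(46)=105558, p(47)=124754, p(48)=147273, p(49)=173525, p(50)=204226, p(51)=239943, p(52)=281589, p(53)=329931, p(54)=386155, p(55)=451276, p(56)=526823, p(57)=614154.
Final step: p(58) = p(57) + p(56) - p(53) - p(51) + p(46) + p(43) - p(36) - p(32) + p(23) + p(18) - p(7) - p(1)
= 614154 + 526823 - 329931 - 239943 + 105558 + 63261 - 17977 - 8349 + 1255 + 385 - 15 - 1
= 715220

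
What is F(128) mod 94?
47

Matrix identity: Q^n = [[F_(n+1), F_n], [F_n, F_(n-1)]] with Q = [[1,1],[1,0]].
n = 128 = 10000000₂. Square-and-multiply, entries mod 94:
Q^1 = [[1,1],[1,0]]
Q^2 = (Q^1)² = [[2,1],[1,1]]
Q^4 = (Q^2)² = [[5,3],[3,2]]
Q^8 = (Q^4)² = [[34,21],[21,13]]
Q^16 = (Q^8)² = [[93,47],[47,46]]
Q^32 = (Q^16)² = [[48,47],[47,1]]
Q^64 = (Q^32)² = [[1,47],[47,48]]
Q^128 = (Q^64)² = [[48,47],[47,1]]
F_128 mod 94 = Q^128[0][1] = 47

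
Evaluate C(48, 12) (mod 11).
5

Using Lucas' theorem:
Write n=48 and k=12 in base 11:
n in base 11: [4, 4]
k in base 11: [1, 1]
C(48,12) mod 11 = ∏ C(n_i, k_i) mod 11
Digit binomials (mod 11): C(4,1) = 4; C(4,1) = 4
Product: 4 × 4 = 16 ≡ 5 (mod 11)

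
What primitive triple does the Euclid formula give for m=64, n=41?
(2415, 5248, 5777)

Euclid's formula: a = m² - n², b = 2mn, c = m² + n²
m = 64, n = 41
a = 64² - 41² = 4096 - 1681 = 2415
b = 2 × 64 × 41 = 5248
c = 64² + 41² = 4096 + 1681 = 5777
Verification: 2415² + 5248² = 5832225 + 27541504 = 33373729 = 5777² ✓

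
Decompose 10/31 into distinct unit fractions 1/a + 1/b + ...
1/4 + 1/14 + 1/868

Greedy algorithm:
10/31: ceiling(31/10) = 4, use 1/4
9/124: ceiling(124/9) = 14, use 1/14
1/868: ceiling(868/1) = 868, use 1/868
Result: 10/31 = 1/4 + 1/14 + 1/868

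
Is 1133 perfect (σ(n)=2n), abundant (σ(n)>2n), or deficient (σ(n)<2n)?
deficient

Proper divisors of 1133: sum = 1 + 11 + 103 = 115
Since 115 < 1133, 1133 is deficient.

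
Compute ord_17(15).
8

17 is prime, so ord(15) divides φ(17) = 16.
Divisors of 16: 1, 2, 4, 8, 16.
Repeated squaring: 15^1 ≡ 15, 15^2 ≡ 4, 15^4 ≡ 16, 15^8 ≡ 1, 15^16 ≡ 1 (mod 17).
Test 15^d mod 17 for each divisor d in increasing order:
15^1 ≡ 15
15^2 ≡ 4
15^4 ≡ 16
15^8 ≡ 1  ← first divisor giving 1
The order is 8.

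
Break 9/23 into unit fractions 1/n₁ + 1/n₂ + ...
1/3 + 1/18 + 1/414

Greedy algorithm:
9/23: ceiling(23/9) = 3, use 1/3
4/69: ceiling(69/4) = 18, use 1/18
1/414: ceiling(414/1) = 414, use 1/414
Result: 9/23 = 1/3 + 1/18 + 1/414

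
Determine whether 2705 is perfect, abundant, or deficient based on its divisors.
deficient

Proper divisors of 2705: sum = 1 + 5 + 541 = 547
Since 547 < 2705, 2705 is deficient.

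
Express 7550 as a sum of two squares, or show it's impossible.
Not possible

Factorization: 7550 = 2 × 5^2 × 151
By Fermat: n is sum of two squares iff every prime p ≡ 3 (mod 4) appears to even power.
Prime(s) ≡ 3 (mod 4) with odd exponent: [(151, 1)]
Therefore 7550 cannot be expressed as a² + b².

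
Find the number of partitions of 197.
3068829878530

p(n) counts ways to write n as a sum of positive integers (order ignored).
Euler's pentagonal recurrence: p(k) = p(k-1) + p(k-2) - p(k-5) - p(k-7) + p(k-12) + p(k-15) - ... (offsets j(3j∓1)/2, signs ++--, p(0)=1, p(<0)=0).
DP table for k = 0..196: p(0)=1, p(1)=1, p(2)=2, p(3)=3, p(4)=5, p(5)=7, p(6)=11, p(7)=15, p(8)=22, p(9)=30, p(10)=42, p(11)=56, p(12)=77, p(13)=101, p(14)=135, p(15)=176, p(16)=231, p(17)=297, p(18)=385, p(19)=490, p(20)=627, p(21)=792, p(22)=1002, p(23)=1255, p(24)=1575, p(25)=1958, p(26)=2436, p(27)=3010, p(28)=3718, p(29)=4565, p(30)=5604, p(31)=6842, p(32)=8349, p(33)=10143, p(34)=12310, p(35)=14883, p(36)=17977, p(37)=21637, p(38)=26015, p(39)=31185, p(40)=37338, p(41)=44583, p(42)=53174, p(43)=63261, p(44)=75175, p(45)=89134, p(46)=105558, p(47)=124754, p(48)=147273, p(49)=173525, p(50)=204226, p(51)=239943, p(52)=281589, p(53)=329931, p(54)=386155, p(55)=451276, p(56)=526823, p(57)=614154, p(58)=715220, p(59)=831820, p(60)=966467, p(61)=1121505, p(62)=1300156, p(63)=1505499, p(64)=1741630, p(65)=2012558, p(66)=2323520, p(67)=2679689, p(68)=3087735, p(69)=3554345, p(70)=4087968, p(71)=4697205, p(72)=5392783, p(73)=6185689, p(74)=7089500, p(75)=8118264, p(76)=9289091, p(77)=10619863, p(78)=12132164, p(79)=13848650, p(80)=15796476, p(81)=18004327, p(82)=20506255, p(83)=23338469, p(84)=26543660, p(85)=30167357, p(86)=34262962, p(87)=38887673, p(88)=44108109, p(89)=49995925, p(90)=56634173, p(91)=64112359, p(92)=72533807, p(93)=82010177, p(94)=92669720, p(95)=104651419, p(96)=118114304, p(97)=133230930, p(98)=150198136, p(99)=169229875, p(100)=190569292, p(101)=214481126, p(102)=241265379, p(103)=271248950, p(104)=304801365, p(105)=342325709, p(106)=384276336, p(107)=431149389, p(108)=483502844, p(109)=541946240, p(110)=607163746, p(111)=679903203, p(112)=761002156, p(113)=851376628, p(114)=952050665, p(115)=1064144451, p(116)=1188908248, p(117)=1327710076, p(118)=1482074143, p(119)=1653668665, p(120)=1844349560, p(121)=2056148051, p(122)=2291320912, p(123)=2552338241, p(124)=2841940500, p(125)=3163127352, p(126)=3519222692, p(127)=3913864295, p(128)=4351078600, p(129)=4835271870, p(130)=5371315400, p(131)=5964539504, p(132)=6620830889, p(133)=7346629512, p(134)=8149040695, p(135)=9035836076, p(136)=10015581680, p(137)=11097645016, p(138)=12292341831, p(139)=13610949895, p(140)=15065878135, p(141)=16670689208, p(142)=18440293320, p(143)=20390982757, p(144)=22540654445, p(145)=24908858009, p(146)=27517052599, p(147)=30388671978, p(148)=33549419497, p(149)=37027355200, p(150)=40853235313, p(151)=45060624582, p(152)=49686288421, p(153)=54770336324, p(154)=60356673280, p(155)=66493182097, p(156)=73232243759, p(157)=80630964769, p(158)=88751778802, p(159)=97662728555, p(160)=107438159466, p(161)=118159068427, p(162)=129913904637, p(163)=142798995930, p(164)=156919475295, p(165)=172389800255, p(166)=189334822579, p(167)=207890420102, p(168)=228204732751, p(169)=250438925115, p(170)=274768617130, p(171)=301384802048, p(172)=330495499613, p(173)=362326859895, p(174)=397125074750, p(175)=435157697830, p(176)=476715857290, p(177)=522115831195, p(178)=571701605655, p(179)=625846753120, p(180)=684957390936, p(181)=749474411781, p(182)=819876908323, p(183)=896684817527, p(184)=980462880430, p(185)=1071823774337, p(186)=1171432692373, p(187)=1280011042268, p(188)=1398341745571, p(189)=1527273599625, p(190)=1667727404093, p(191)=1820701100652, p(192)=1987276856363, p(193)=2168627105469, p(194)=2366022741845, p(195)=2580840212973, p(196)=2814570987591.
Final step: p(197) = p(196) + p(195) - p(192) - p(190) + p(185) + p(182) - p(175) - p(171) + p(162) + p(157) - p(146) - p(140) + p(127) + p(120) - p(105) - p(97) + p(80) + p(71) - p(52) - p(42) + p(21) + p(10)
= 2814570987591 + 2580840212973 - 1987276856363 - 1667727404093 + 1071823774337 + 819876908323 - 435157697830 - 301384802048 + 129913904637 + 80630964769 - 27517052599 - 15065878135 + 3913864295 + 1844349560 - 342325709 - 133230930 + 15796476 + 4697205 - 281589 - 53174 + 792 + 42
= 3068829878530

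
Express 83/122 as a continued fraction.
[0; 1, 2, 7, 1, 4]

Euclidean algorithm steps:
83 = 0 × 122 + 83
122 = 1 × 83 + 39
83 = 2 × 39 + 5
39 = 7 × 5 + 4
5 = 1 × 4 + 1
4 = 4 × 1 + 0
Continued fraction: [0; 1, 2, 7, 1, 4]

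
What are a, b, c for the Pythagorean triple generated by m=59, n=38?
(2037, 4484, 4925)

Euclid's formula: a = m² - n², b = 2mn, c = m² + n²
m = 59, n = 38
a = 59² - 38² = 3481 - 1444 = 2037
b = 2 × 59 × 38 = 4484
c = 59² + 38² = 3481 + 1444 = 4925
Verification: 2037² + 4484² = 4149369 + 20106256 = 24255625 = 4925² ✓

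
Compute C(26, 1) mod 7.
5

Using Lucas' theorem:
Write n=26 and k=1 in base 7:
n in base 7: [3, 5]
k in base 7: [0, 1]
C(26,1) mod 7 = ∏ C(n_i, k_i) mod 7
Digit binomials (mod 7): C(3,0) = 1; C(5,1) = 5
Product: 1 × 5 = 5 ≡ 5 (mod 7)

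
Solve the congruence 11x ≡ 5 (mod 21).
x ≡ 10 (mod 21)

gcd(11, 21) = 1, which divides 5, so solutions exist.
Find 11^(-1) mod 21 by the extended Euclidean algorithm:
21 = 1 × 11 + 10  ⟹  10 = (1)·21 + (-1)·11
11 = 1 × 10 + 1  ⟹  1 = (-1)·21 + (2)·11
So (2)·11 ≡ 1 (mod 21), i.e. 11^(-1) ≡ 2 (mod 21).
x ≡ 2 × 5 = 10 ≡ 10 (mod 21).
Check: 11 × 10 = 110 ≡ 5 (mod 21).
Unique solution: x ≡ 10 (mod 21)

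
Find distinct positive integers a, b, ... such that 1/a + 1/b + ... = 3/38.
1/13 + 1/494

Greedy algorithm:
3/38: ceiling(38/3) = 13, use 1/13
1/494: ceiling(494/1) = 494, use 1/494
Result: 3/38 = 1/13 + 1/494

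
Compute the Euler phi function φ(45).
24

45 = 3^2 × 5
φ(n) = n × ∏(1 - 1/p) for each prime p dividing n
φ(45) = 45 × (1 - 1/3) × (1 - 1/5) = 24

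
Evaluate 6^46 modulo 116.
20

Repeated squaring. Binary of 46 = 101110.
6^1 ≡ 6 (mod 116); 6^2 ≡ 36 (mod 116); 6^4 ≡ 20 (mod 116); 6^8 ≡ 52 (mod 116); 6^16 ≡ 36 (mod 116); 6^32 ≡ 20 (mod 116)
6^46 = 6^2 × 6^4 × 6^8 × 6^32 ≡ 20 (mod 116)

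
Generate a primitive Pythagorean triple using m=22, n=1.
(483, 44, 485)

Euclid's formula: a = m² - n², b = 2mn, c = m² + n²
m = 22, n = 1
a = 22² - 1² = 484 - 1 = 483
b = 2 × 22 × 1 = 44
c = 22² + 1² = 484 + 1 = 485
Verification: 483² + 44² = 233289 + 1936 = 235225 = 485² ✓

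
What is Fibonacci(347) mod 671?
233

Matrix identity: Q^n = [[F_(n+1), F_n], [F_n, F_(n-1)]] with Q = [[1,1],[1,0]].
n = 347 = 101011011₂. Square-and-multiply, entries mod 671:
Q^1 = [[1,1],[1,0]]
Q^2 = (Q^1)² = [[2,1],[1,1]]
Q^5 = (Q^2)²·Q = [[8,5],[5,3]]
Q^10 = (Q^5)² = [[89,55],[55,34]]
Q^21 = (Q^10)²·Q = [[265,210],[210,55]]
Q^43 = (Q^21)²·Q = [[355,255],[255,100]]
Q^86 = (Q^43)² = [[486,613],[613,544]]
Q^173 = (Q^86)²·Q = [[663,13],[13,650]]
Q^347 = (Q^173)²·Q = [[527,233],[233,294]]
F_347 mod 671 = Q^347[0][1] = 233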